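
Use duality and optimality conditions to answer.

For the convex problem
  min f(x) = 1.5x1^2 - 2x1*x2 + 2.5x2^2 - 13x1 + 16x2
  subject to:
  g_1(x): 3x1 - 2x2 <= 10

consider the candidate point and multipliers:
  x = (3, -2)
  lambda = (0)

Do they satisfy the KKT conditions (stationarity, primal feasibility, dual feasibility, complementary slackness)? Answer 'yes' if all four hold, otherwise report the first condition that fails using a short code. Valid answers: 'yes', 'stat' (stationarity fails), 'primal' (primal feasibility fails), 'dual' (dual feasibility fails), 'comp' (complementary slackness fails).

Gradient of f: grad f(x) = Q x + c = (0, 0)
Constraint values g_i(x) = a_i^T x - b_i:
  g_1((3, -2)) = 3
Stationarity residual: grad f(x) + sum_i lambda_i a_i = (0, 0)
  -> stationarity OK
Primal feasibility (all g_i <= 0): FAILS
Dual feasibility (all lambda_i >= 0): OK
Complementary slackness (lambda_i * g_i(x) = 0 for all i): OK

Verdict: the first failing condition is primal_feasibility -> primal.

primal


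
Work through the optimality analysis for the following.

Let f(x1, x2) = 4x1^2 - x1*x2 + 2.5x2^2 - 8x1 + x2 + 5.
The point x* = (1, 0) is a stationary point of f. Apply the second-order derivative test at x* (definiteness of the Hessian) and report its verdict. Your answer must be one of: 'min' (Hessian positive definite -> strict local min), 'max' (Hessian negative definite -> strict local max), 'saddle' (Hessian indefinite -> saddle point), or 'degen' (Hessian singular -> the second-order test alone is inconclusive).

Compute the Hessian H = grad^2 f:
  H = [[8, -1], [-1, 5]]
Verify stationarity: grad f(x*) = H x* + g = (0, 0).
Eigenvalues of H: 4.6972, 8.3028.
Both eigenvalues > 0, so H is positive definite -> x* is a strict local min.

min


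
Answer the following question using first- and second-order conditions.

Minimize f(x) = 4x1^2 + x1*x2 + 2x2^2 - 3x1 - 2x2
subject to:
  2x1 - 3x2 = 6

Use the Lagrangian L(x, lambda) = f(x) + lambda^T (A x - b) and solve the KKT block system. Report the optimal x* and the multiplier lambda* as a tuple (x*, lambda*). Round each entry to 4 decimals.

Form the Lagrangian:
  L(x, lambda) = (1/2) x^T Q x + c^T x + lambda^T (A x - b)
Stationarity (grad_x L = 0): Q x + c + A^T lambda = 0.
Primal feasibility: A x = b.

This gives the KKT block system:
  [ Q   A^T ] [ x     ]   [-c ]
  [ A    0  ] [ lambda ] = [ b ]

Solving the linear system:
  x*      = (1.05, -1.3)
  lambda* = (-2.05)
  f(x*)   = 5.875

x* = (1.05, -1.3), lambda* = (-2.05)


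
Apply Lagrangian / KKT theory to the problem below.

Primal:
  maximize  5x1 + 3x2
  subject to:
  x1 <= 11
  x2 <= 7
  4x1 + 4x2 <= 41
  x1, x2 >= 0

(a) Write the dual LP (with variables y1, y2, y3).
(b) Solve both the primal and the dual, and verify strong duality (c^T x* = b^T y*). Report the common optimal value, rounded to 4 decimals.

The standard primal-dual pair for 'max c^T x s.t. A x <= b, x >= 0' is:
  Dual:  min b^T y  s.t.  A^T y >= c,  y >= 0.

So the dual LP is:
  minimize  11y1 + 7y2 + 41y3
  subject to:
    y1 + 4y3 >= 5
    y2 + 4y3 >= 3
    y1, y2, y3 >= 0

Solving the primal: x* = (10.25, 0).
  primal value c^T x* = 51.25.
Solving the dual: y* = (0, 0, 1.25).
  dual value b^T y* = 51.25.
Strong duality: c^T x* = b^T y*. Confirmed.

51.25


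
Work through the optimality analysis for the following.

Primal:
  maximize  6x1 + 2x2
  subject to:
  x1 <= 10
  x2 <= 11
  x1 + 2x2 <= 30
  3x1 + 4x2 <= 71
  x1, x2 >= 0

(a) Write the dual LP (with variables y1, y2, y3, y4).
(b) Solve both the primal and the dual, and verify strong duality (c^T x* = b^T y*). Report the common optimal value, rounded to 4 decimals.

The standard primal-dual pair for 'max c^T x s.t. A x <= b, x >= 0' is:
  Dual:  min b^T y  s.t.  A^T y >= c,  y >= 0.

So the dual LP is:
  minimize  10y1 + 11y2 + 30y3 + 71y4
  subject to:
    y1 + y3 + 3y4 >= 6
    y2 + 2y3 + 4y4 >= 2
    y1, y2, y3, y4 >= 0

Solving the primal: x* = (10, 10).
  primal value c^T x* = 80.
Solving the dual: y* = (5, 0, 1, 0).
  dual value b^T y* = 80.
Strong duality: c^T x* = b^T y*. Confirmed.

80


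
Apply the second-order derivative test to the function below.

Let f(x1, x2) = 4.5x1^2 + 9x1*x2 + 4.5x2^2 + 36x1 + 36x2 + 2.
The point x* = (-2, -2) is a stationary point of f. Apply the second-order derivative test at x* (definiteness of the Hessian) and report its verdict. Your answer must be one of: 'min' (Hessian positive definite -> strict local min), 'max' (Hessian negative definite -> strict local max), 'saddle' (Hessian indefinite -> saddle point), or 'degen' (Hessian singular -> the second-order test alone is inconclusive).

Compute the Hessian H = grad^2 f:
  H = [[9, 9], [9, 9]]
Verify stationarity: grad f(x*) = H x* + g = (0, 0).
Eigenvalues of H: 0, 18.
H has a zero eigenvalue (singular; positive semidefinite but not definite), so H is neither positive definite, negative definite, nor indefinite. The second-order test alone is inconclusive -> degen.
(Indeed, f is constant along the null direction of H through x*, so x* is not a strict local extremum.)

degen


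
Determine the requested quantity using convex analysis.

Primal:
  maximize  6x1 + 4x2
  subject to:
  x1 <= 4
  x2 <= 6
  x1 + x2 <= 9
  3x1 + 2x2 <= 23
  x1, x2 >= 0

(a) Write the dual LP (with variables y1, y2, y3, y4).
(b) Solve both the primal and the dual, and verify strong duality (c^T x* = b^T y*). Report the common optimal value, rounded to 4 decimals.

The standard primal-dual pair for 'max c^T x s.t. A x <= b, x >= 0' is:
  Dual:  min b^T y  s.t.  A^T y >= c,  y >= 0.

So the dual LP is:
  minimize  4y1 + 6y2 + 9y3 + 23y4
  subject to:
    y1 + y3 + 3y4 >= 6
    y2 + y3 + 2y4 >= 4
    y1, y2, y3, y4 >= 0

Solving the primal: x* = (4, 5).
  primal value c^T x* = 44.
Solving the dual: y* = (2, 0, 4, 0).
  dual value b^T y* = 44.
Strong duality: c^T x* = b^T y*. Confirmed.

44


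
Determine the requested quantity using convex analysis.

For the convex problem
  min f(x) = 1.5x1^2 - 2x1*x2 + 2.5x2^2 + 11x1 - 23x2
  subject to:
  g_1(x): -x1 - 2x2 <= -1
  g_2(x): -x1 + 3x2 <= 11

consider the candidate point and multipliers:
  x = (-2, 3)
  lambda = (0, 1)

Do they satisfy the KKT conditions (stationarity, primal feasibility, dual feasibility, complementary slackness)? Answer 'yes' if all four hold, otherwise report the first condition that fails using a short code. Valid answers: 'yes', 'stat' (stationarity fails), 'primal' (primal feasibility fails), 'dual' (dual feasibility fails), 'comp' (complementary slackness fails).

Gradient of f: grad f(x) = Q x + c = (-1, -4)
Constraint values g_i(x) = a_i^T x - b_i:
  g_1((-2, 3)) = -3
  g_2((-2, 3)) = 0
Stationarity residual: grad f(x) + sum_i lambda_i a_i = (-2, -1)
  -> stationarity FAILS
Primal feasibility (all g_i <= 0): OK
Dual feasibility (all lambda_i >= 0): OK
Complementary slackness (lambda_i * g_i(x) = 0 for all i): OK

Verdict: the first failing condition is stationarity -> stat.

stat


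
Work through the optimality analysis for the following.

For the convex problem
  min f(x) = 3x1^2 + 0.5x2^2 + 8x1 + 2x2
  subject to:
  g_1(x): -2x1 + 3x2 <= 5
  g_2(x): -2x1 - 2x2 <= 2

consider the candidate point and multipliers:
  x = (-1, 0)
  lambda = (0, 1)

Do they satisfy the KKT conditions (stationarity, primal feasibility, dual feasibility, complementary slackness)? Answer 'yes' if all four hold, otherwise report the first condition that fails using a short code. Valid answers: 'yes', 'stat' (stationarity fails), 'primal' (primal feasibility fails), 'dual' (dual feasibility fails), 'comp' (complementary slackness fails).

Gradient of f: grad f(x) = Q x + c = (2, 2)
Constraint values g_i(x) = a_i^T x - b_i:
  g_1((-1, 0)) = -3
  g_2((-1, 0)) = 0
Stationarity residual: grad f(x) + sum_i lambda_i a_i = (0, 0)
  -> stationarity OK
Primal feasibility (all g_i <= 0): OK
Dual feasibility (all lambda_i >= 0): OK
Complementary slackness (lambda_i * g_i(x) = 0 for all i): OK

Verdict: yes, KKT holds.

yes


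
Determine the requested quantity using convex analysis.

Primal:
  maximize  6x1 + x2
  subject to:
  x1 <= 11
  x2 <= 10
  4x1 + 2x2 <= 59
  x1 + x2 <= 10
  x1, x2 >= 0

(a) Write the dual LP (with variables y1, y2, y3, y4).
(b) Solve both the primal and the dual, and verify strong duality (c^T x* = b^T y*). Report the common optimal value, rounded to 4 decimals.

The standard primal-dual pair for 'max c^T x s.t. A x <= b, x >= 0' is:
  Dual:  min b^T y  s.t.  A^T y >= c,  y >= 0.

So the dual LP is:
  minimize  11y1 + 10y2 + 59y3 + 10y4
  subject to:
    y1 + 4y3 + y4 >= 6
    y2 + 2y3 + y4 >= 1
    y1, y2, y3, y4 >= 0

Solving the primal: x* = (10, 0).
  primal value c^T x* = 60.
Solving the dual: y* = (0, 0, 0, 6).
  dual value b^T y* = 60.
Strong duality: c^T x* = b^T y*. Confirmed.

60


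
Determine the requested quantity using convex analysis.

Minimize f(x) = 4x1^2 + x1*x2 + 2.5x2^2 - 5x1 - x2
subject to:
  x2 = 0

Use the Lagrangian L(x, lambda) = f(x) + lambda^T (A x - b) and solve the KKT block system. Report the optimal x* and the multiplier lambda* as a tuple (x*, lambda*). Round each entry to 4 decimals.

Form the Lagrangian:
  L(x, lambda) = (1/2) x^T Q x + c^T x + lambda^T (A x - b)
Stationarity (grad_x L = 0): Q x + c + A^T lambda = 0.
Primal feasibility: A x = b.

This gives the KKT block system:
  [ Q   A^T ] [ x     ]   [-c ]
  [ A    0  ] [ lambda ] = [ b ]

Solving the linear system:
  x*      = (0.625, 0)
  lambda* = (0.375)
  f(x*)   = -1.5625

x* = (0.625, 0), lambda* = (0.375)


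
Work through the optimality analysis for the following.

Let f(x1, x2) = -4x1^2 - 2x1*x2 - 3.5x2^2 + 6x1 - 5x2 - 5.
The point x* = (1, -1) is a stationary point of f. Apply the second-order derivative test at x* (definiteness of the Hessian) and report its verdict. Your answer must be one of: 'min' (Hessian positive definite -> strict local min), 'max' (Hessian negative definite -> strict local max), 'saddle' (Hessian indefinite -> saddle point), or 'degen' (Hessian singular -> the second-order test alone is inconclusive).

Compute the Hessian H = grad^2 f:
  H = [[-8, -2], [-2, -7]]
Verify stationarity: grad f(x*) = H x* + g = (0, 0).
Eigenvalues of H: -9.5616, -5.4384.
Both eigenvalues < 0, so H is negative definite -> x* is a strict local max.

max


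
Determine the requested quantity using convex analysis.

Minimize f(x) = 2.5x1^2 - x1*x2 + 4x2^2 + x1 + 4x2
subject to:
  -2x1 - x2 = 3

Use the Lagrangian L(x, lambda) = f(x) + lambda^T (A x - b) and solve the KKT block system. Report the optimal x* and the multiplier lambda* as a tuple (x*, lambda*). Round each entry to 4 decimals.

Form the Lagrangian:
  L(x, lambda) = (1/2) x^T Q x + c^T x + lambda^T (A x - b)
Stationarity (grad_x L = 0): Q x + c + A^T lambda = 0.
Primal feasibility: A x = b.

This gives the KKT block system:
  [ Q   A^T ] [ x     ]   [-c ]
  [ A    0  ] [ lambda ] = [ b ]

Solving the linear system:
  x*      = (-1.0732, -0.8537)
  lambda* = (-1.7561)
  f(x*)   = 0.3902

x* = (-1.0732, -0.8537), lambda* = (-1.7561)


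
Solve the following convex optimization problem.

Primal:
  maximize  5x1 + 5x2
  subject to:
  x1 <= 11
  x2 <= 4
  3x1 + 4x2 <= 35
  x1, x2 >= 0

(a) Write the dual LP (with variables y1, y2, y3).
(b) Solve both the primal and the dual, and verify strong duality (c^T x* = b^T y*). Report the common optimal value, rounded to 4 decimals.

The standard primal-dual pair for 'max c^T x s.t. A x <= b, x >= 0' is:
  Dual:  min b^T y  s.t.  A^T y >= c,  y >= 0.

So the dual LP is:
  minimize  11y1 + 4y2 + 35y3
  subject to:
    y1 + 3y3 >= 5
    y2 + 4y3 >= 5
    y1, y2, y3 >= 0

Solving the primal: x* = (11, 0.5).
  primal value c^T x* = 57.5.
Solving the dual: y* = (1.25, 0, 1.25).
  dual value b^T y* = 57.5.
Strong duality: c^T x* = b^T y*. Confirmed.

57.5


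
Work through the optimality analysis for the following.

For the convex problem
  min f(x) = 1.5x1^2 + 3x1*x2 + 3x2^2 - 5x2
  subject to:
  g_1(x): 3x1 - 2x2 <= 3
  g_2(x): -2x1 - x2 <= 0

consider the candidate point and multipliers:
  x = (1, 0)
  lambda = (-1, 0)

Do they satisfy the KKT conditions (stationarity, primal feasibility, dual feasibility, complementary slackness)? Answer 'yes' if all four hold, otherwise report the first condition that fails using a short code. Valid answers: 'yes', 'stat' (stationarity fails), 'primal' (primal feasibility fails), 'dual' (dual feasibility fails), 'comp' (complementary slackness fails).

Gradient of f: grad f(x) = Q x + c = (3, -2)
Constraint values g_i(x) = a_i^T x - b_i:
  g_1((1, 0)) = 0
  g_2((1, 0)) = -2
Stationarity residual: grad f(x) + sum_i lambda_i a_i = (0, 0)
  -> stationarity OK
Primal feasibility (all g_i <= 0): OK
Dual feasibility (all lambda_i >= 0): FAILS
Complementary slackness (lambda_i * g_i(x) = 0 for all i): OK

Verdict: the first failing condition is dual_feasibility -> dual.

dual


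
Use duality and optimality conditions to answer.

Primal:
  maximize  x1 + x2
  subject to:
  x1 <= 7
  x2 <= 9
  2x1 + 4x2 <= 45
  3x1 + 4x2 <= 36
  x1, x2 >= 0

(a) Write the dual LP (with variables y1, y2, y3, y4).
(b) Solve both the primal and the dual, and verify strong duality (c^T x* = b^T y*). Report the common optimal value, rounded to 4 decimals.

The standard primal-dual pair for 'max c^T x s.t. A x <= b, x >= 0' is:
  Dual:  min b^T y  s.t.  A^T y >= c,  y >= 0.

So the dual LP is:
  minimize  7y1 + 9y2 + 45y3 + 36y4
  subject to:
    y1 + 2y3 + 3y4 >= 1
    y2 + 4y3 + 4y4 >= 1
    y1, y2, y3, y4 >= 0

Solving the primal: x* = (7, 3.75).
  primal value c^T x* = 10.75.
Solving the dual: y* = (0.25, 0, 0, 0.25).
  dual value b^T y* = 10.75.
Strong duality: c^T x* = b^T y*. Confirmed.

10.75


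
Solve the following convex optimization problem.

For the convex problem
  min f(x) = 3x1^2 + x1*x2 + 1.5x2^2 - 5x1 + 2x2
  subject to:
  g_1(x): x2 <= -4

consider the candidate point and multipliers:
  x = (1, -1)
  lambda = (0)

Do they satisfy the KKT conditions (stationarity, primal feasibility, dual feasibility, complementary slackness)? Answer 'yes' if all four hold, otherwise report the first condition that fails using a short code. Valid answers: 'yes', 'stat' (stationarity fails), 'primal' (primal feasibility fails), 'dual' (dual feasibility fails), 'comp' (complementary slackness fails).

Gradient of f: grad f(x) = Q x + c = (0, 0)
Constraint values g_i(x) = a_i^T x - b_i:
  g_1((1, -1)) = 3
Stationarity residual: grad f(x) + sum_i lambda_i a_i = (0, 0)
  -> stationarity OK
Primal feasibility (all g_i <= 0): FAILS
Dual feasibility (all lambda_i >= 0): OK
Complementary slackness (lambda_i * g_i(x) = 0 for all i): OK

Verdict: the first failing condition is primal_feasibility -> primal.

primal


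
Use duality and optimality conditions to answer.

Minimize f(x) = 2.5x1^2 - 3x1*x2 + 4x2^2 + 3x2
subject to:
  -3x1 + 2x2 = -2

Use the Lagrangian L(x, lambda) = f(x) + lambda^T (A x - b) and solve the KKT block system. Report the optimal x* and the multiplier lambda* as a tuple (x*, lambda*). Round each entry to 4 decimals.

Form the Lagrangian:
  L(x, lambda) = (1/2) x^T Q x + c^T x + lambda^T (A x - b)
Stationarity (grad_x L = 0): Q x + c + A^T lambda = 0.
Primal feasibility: A x = b.

This gives the KKT block system:
  [ Q   A^T ] [ x     ]   [-c ]
  [ A    0  ] [ lambda ] = [ b ]

Solving the linear system:
  x*      = (0.3214, -0.5179)
  lambda* = (1.0536)
  f(x*)   = 0.2768

x* = (0.3214, -0.5179), lambda* = (1.0536)


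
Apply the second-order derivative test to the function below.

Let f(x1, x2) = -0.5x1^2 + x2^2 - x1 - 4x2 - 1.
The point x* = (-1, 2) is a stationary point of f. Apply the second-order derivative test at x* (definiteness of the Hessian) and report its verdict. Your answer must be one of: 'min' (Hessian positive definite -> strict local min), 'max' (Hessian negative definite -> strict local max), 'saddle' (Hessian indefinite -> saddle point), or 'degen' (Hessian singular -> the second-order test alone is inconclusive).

Compute the Hessian H = grad^2 f:
  H = [[-1, 0], [0, 2]]
Verify stationarity: grad f(x*) = H x* + g = (0, 0).
Eigenvalues of H: -1, 2.
Eigenvalues have mixed signs, so H is indefinite -> x* is a saddle point.

saddle


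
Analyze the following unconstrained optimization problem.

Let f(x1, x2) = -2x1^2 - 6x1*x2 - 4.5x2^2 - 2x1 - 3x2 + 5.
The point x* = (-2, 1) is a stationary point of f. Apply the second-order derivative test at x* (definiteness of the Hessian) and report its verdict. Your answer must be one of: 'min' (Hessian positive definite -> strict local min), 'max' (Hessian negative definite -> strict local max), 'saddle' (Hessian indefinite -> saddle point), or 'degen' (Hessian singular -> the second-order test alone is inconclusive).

Compute the Hessian H = grad^2 f:
  H = [[-4, -6], [-6, -9]]
Verify stationarity: grad f(x*) = H x* + g = (0, 0).
Eigenvalues of H: -13, 0.
H has a zero eigenvalue (singular; negative semidefinite but not definite), so H is neither positive definite, negative definite, nor indefinite. The second-order test alone is inconclusive -> degen.
(Indeed, f is constant along the null direction of H through x*, so x* is not a strict local extremum.)

degen


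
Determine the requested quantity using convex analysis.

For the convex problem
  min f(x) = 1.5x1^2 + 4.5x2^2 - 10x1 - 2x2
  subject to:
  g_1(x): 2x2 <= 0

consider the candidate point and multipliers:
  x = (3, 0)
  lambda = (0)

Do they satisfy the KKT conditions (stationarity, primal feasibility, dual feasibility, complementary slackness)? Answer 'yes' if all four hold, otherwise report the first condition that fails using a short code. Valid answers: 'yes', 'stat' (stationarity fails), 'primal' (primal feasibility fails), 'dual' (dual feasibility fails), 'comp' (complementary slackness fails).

Gradient of f: grad f(x) = Q x + c = (-1, -2)
Constraint values g_i(x) = a_i^T x - b_i:
  g_1((3, 0)) = 0
Stationarity residual: grad f(x) + sum_i lambda_i a_i = (-1, -2)
  -> stationarity FAILS
Primal feasibility (all g_i <= 0): OK
Dual feasibility (all lambda_i >= 0): OK
Complementary slackness (lambda_i * g_i(x) = 0 for all i): OK

Verdict: the first failing condition is stationarity -> stat.

stat


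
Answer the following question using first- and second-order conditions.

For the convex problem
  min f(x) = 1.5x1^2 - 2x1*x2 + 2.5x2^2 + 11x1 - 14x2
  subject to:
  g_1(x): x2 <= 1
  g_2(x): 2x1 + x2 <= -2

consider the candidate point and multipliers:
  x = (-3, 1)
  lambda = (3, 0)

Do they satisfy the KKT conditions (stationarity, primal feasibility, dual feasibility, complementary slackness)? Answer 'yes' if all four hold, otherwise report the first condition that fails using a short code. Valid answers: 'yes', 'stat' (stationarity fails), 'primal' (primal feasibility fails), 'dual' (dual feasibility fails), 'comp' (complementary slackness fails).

Gradient of f: grad f(x) = Q x + c = (0, -3)
Constraint values g_i(x) = a_i^T x - b_i:
  g_1((-3, 1)) = 0
  g_2((-3, 1)) = -3
Stationarity residual: grad f(x) + sum_i lambda_i a_i = (0, 0)
  -> stationarity OK
Primal feasibility (all g_i <= 0): OK
Dual feasibility (all lambda_i >= 0): OK
Complementary slackness (lambda_i * g_i(x) = 0 for all i): OK

Verdict: yes, KKT holds.

yes


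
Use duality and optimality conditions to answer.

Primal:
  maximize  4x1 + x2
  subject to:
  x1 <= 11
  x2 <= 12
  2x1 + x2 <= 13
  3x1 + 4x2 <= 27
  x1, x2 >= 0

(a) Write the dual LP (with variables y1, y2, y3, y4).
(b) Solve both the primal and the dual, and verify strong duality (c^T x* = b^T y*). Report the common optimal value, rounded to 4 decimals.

The standard primal-dual pair for 'max c^T x s.t. A x <= b, x >= 0' is:
  Dual:  min b^T y  s.t.  A^T y >= c,  y >= 0.

So the dual LP is:
  minimize  11y1 + 12y2 + 13y3 + 27y4
  subject to:
    y1 + 2y3 + 3y4 >= 4
    y2 + y3 + 4y4 >= 1
    y1, y2, y3, y4 >= 0

Solving the primal: x* = (6.5, 0).
  primal value c^T x* = 26.
Solving the dual: y* = (0, 0, 2, 0).
  dual value b^T y* = 26.
Strong duality: c^T x* = b^T y*. Confirmed.

26


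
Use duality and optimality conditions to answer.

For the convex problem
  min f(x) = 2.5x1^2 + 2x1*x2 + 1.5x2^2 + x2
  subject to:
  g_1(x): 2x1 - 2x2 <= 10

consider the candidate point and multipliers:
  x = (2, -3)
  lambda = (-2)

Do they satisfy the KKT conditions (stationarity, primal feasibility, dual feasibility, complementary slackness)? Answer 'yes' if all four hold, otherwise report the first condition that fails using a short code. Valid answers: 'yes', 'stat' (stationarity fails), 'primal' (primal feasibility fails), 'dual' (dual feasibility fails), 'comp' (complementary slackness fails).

Gradient of f: grad f(x) = Q x + c = (4, -4)
Constraint values g_i(x) = a_i^T x - b_i:
  g_1((2, -3)) = 0
Stationarity residual: grad f(x) + sum_i lambda_i a_i = (0, 0)
  -> stationarity OK
Primal feasibility (all g_i <= 0): OK
Dual feasibility (all lambda_i >= 0): FAILS
Complementary slackness (lambda_i * g_i(x) = 0 for all i): OK

Verdict: the first failing condition is dual_feasibility -> dual.

dual


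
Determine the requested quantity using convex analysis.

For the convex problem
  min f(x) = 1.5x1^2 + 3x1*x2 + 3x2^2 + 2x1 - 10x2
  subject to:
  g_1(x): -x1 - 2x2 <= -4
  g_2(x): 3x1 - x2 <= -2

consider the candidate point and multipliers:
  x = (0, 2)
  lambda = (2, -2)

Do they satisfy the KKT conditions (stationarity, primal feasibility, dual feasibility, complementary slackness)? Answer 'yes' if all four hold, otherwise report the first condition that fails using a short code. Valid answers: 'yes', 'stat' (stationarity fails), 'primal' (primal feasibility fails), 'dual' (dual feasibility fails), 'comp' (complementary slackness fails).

Gradient of f: grad f(x) = Q x + c = (8, 2)
Constraint values g_i(x) = a_i^T x - b_i:
  g_1((0, 2)) = 0
  g_2((0, 2)) = 0
Stationarity residual: grad f(x) + sum_i lambda_i a_i = (0, 0)
  -> stationarity OK
Primal feasibility (all g_i <= 0): OK
Dual feasibility (all lambda_i >= 0): FAILS
Complementary slackness (lambda_i * g_i(x) = 0 for all i): OK

Verdict: the first failing condition is dual_feasibility -> dual.

dual


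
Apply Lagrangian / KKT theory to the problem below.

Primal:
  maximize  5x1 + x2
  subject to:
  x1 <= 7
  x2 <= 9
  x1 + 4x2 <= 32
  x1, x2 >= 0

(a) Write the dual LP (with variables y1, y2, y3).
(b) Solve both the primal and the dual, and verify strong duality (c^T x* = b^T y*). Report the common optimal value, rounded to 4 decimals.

The standard primal-dual pair for 'max c^T x s.t. A x <= b, x >= 0' is:
  Dual:  min b^T y  s.t.  A^T y >= c,  y >= 0.

So the dual LP is:
  minimize  7y1 + 9y2 + 32y3
  subject to:
    y1 + y3 >= 5
    y2 + 4y3 >= 1
    y1, y2, y3 >= 0

Solving the primal: x* = (7, 6.25).
  primal value c^T x* = 41.25.
Solving the dual: y* = (4.75, 0, 0.25).
  dual value b^T y* = 41.25.
Strong duality: c^T x* = b^T y*. Confirmed.

41.25


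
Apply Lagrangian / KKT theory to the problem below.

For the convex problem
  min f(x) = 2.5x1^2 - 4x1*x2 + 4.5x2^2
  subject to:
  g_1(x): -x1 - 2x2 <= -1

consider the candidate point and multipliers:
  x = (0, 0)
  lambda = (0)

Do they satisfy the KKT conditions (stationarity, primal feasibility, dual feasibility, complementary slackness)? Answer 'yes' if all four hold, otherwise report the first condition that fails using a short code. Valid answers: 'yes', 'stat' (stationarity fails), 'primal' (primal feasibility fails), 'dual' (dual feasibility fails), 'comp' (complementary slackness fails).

Gradient of f: grad f(x) = Q x + c = (0, 0)
Constraint values g_i(x) = a_i^T x - b_i:
  g_1((0, 0)) = 1
Stationarity residual: grad f(x) + sum_i lambda_i a_i = (0, 0)
  -> stationarity OK
Primal feasibility (all g_i <= 0): FAILS
Dual feasibility (all lambda_i >= 0): OK
Complementary slackness (lambda_i * g_i(x) = 0 for all i): OK

Verdict: the first failing condition is primal_feasibility -> primal.

primal


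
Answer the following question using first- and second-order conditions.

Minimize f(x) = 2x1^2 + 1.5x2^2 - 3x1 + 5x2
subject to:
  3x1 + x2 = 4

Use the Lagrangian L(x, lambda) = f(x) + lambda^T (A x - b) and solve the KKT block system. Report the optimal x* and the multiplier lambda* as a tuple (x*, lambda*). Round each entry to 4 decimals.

Form the Lagrangian:
  L(x, lambda) = (1/2) x^T Q x + c^T x + lambda^T (A x - b)
Stationarity (grad_x L = 0): Q x + c + A^T lambda = 0.
Primal feasibility: A x = b.

This gives the KKT block system:
  [ Q   A^T ] [ x     ]   [-c ]
  [ A    0  ] [ lambda ] = [ b ]

Solving the linear system:
  x*      = (1.7419, -1.2258)
  lambda* = (-1.3226)
  f(x*)   = -3.0323

x* = (1.7419, -1.2258), lambda* = (-1.3226)


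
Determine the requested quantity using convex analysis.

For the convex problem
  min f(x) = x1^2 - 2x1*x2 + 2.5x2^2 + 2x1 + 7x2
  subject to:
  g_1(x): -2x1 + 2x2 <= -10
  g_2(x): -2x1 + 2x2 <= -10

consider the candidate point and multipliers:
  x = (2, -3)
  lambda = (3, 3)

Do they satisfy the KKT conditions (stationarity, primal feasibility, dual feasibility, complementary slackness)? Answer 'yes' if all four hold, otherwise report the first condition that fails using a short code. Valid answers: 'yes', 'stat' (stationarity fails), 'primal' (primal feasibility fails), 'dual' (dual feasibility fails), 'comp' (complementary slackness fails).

Gradient of f: grad f(x) = Q x + c = (12, -12)
Constraint values g_i(x) = a_i^T x - b_i:
  g_1((2, -3)) = 0
  g_2((2, -3)) = 0
Stationarity residual: grad f(x) + sum_i lambda_i a_i = (0, 0)
  -> stationarity OK
Primal feasibility (all g_i <= 0): OK
Dual feasibility (all lambda_i >= 0): OK
Complementary slackness (lambda_i * g_i(x) = 0 for all i): OK

Verdict: yes, KKT holds.

yes


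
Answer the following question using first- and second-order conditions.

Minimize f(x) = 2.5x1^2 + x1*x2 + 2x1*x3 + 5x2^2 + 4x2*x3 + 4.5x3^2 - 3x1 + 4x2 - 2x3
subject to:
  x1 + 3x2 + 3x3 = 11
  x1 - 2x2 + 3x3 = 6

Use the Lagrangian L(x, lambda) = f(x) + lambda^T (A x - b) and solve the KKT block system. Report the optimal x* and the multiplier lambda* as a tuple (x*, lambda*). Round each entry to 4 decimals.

Form the Lagrangian:
  L(x, lambda) = (1/2) x^T Q x + c^T x + lambda^T (A x - b)
Stationarity (grad_x L = 0): Q x + c + A^T lambda = 0.
Primal feasibility: A x = b.

This gives the KKT block system:
  [ Q   A^T ] [ x     ]   [-c ]
  [ A    0  ] [ lambda ] = [ b ]

Solving the linear system:
  x*      = (1.1429, 1, 2.2857)
  lambda* = (-8.1714, -0.1143)
  f(x*)   = 43.2857

x* = (1.1429, 1, 2.2857), lambda* = (-8.1714, -0.1143)


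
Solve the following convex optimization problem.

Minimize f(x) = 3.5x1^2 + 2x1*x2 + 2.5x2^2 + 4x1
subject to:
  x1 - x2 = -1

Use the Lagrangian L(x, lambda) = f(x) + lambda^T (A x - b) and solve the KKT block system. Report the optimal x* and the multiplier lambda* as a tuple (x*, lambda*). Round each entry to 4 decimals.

Form the Lagrangian:
  L(x, lambda) = (1/2) x^T Q x + c^T x + lambda^T (A x - b)
Stationarity (grad_x L = 0): Q x + c + A^T lambda = 0.
Primal feasibility: A x = b.

This gives the KKT block system:
  [ Q   A^T ] [ x     ]   [-c ]
  [ A    0  ] [ lambda ] = [ b ]

Solving the linear system:
  x*      = (-0.6875, 0.3125)
  lambda* = (0.1875)
  f(x*)   = -1.2812

x* = (-0.6875, 0.3125), lambda* = (0.1875)


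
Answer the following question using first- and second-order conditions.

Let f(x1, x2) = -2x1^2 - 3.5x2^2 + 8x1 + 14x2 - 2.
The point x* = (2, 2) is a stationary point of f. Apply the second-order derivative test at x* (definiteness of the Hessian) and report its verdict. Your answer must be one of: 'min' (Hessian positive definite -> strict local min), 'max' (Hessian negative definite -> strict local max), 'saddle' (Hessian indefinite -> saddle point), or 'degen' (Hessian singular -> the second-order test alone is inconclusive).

Compute the Hessian H = grad^2 f:
  H = [[-4, 0], [0, -7]]
Verify stationarity: grad f(x*) = H x* + g = (0, 0).
Eigenvalues of H: -7, -4.
Both eigenvalues < 0, so H is negative definite -> x* is a strict local max.

max


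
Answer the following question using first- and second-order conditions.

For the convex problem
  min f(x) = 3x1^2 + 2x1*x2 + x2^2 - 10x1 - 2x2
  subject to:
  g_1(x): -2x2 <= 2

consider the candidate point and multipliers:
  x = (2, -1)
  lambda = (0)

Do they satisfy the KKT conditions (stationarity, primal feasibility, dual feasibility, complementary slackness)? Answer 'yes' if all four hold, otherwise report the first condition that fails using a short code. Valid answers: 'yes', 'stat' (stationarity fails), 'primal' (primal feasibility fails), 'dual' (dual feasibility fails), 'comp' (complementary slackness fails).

Gradient of f: grad f(x) = Q x + c = (0, 0)
Constraint values g_i(x) = a_i^T x - b_i:
  g_1((2, -1)) = 0
Stationarity residual: grad f(x) + sum_i lambda_i a_i = (0, 0)
  -> stationarity OK
Primal feasibility (all g_i <= 0): OK
Dual feasibility (all lambda_i >= 0): OK
Complementary slackness (lambda_i * g_i(x) = 0 for all i): OK

Verdict: yes, KKT holds.

yes


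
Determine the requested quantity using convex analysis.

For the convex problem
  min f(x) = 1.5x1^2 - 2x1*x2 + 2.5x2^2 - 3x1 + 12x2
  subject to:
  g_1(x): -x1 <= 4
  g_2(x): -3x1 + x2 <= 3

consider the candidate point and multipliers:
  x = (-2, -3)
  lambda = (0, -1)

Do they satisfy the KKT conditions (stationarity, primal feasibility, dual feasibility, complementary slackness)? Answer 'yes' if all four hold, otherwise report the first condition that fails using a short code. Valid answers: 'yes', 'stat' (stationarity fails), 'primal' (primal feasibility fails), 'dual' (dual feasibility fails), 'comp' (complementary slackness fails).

Gradient of f: grad f(x) = Q x + c = (-3, 1)
Constraint values g_i(x) = a_i^T x - b_i:
  g_1((-2, -3)) = -2
  g_2((-2, -3)) = 0
Stationarity residual: grad f(x) + sum_i lambda_i a_i = (0, 0)
  -> stationarity OK
Primal feasibility (all g_i <= 0): OK
Dual feasibility (all lambda_i >= 0): FAILS
Complementary slackness (lambda_i * g_i(x) = 0 for all i): OK

Verdict: the first failing condition is dual_feasibility -> dual.

dual


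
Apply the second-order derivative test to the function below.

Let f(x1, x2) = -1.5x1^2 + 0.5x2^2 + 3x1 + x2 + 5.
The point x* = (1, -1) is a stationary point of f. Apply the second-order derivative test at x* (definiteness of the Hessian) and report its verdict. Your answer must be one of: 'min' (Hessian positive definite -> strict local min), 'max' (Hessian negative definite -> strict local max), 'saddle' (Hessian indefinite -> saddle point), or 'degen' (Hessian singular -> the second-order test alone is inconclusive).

Compute the Hessian H = grad^2 f:
  H = [[-3, 0], [0, 1]]
Verify stationarity: grad f(x*) = H x* + g = (0, 0).
Eigenvalues of H: -3, 1.
Eigenvalues have mixed signs, so H is indefinite -> x* is a saddle point.

saddle


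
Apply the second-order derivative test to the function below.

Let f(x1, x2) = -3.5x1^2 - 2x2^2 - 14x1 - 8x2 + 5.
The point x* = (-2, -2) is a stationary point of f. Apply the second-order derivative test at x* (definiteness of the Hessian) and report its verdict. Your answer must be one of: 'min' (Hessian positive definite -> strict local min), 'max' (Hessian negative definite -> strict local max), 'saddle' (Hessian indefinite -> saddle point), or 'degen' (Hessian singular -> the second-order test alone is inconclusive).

Compute the Hessian H = grad^2 f:
  H = [[-7, 0], [0, -4]]
Verify stationarity: grad f(x*) = H x* + g = (0, 0).
Eigenvalues of H: -7, -4.
Both eigenvalues < 0, so H is negative definite -> x* is a strict local max.

max


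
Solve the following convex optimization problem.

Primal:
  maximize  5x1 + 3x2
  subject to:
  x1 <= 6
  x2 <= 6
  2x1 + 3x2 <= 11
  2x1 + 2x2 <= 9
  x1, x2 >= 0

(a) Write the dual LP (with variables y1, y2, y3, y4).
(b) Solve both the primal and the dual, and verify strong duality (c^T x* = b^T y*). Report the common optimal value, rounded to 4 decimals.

The standard primal-dual pair for 'max c^T x s.t. A x <= b, x >= 0' is:
  Dual:  min b^T y  s.t.  A^T y >= c,  y >= 0.

So the dual LP is:
  minimize  6y1 + 6y2 + 11y3 + 9y4
  subject to:
    y1 + 2y3 + 2y4 >= 5
    y2 + 3y3 + 2y4 >= 3
    y1, y2, y3, y4 >= 0

Solving the primal: x* = (4.5, 0).
  primal value c^T x* = 22.5.
Solving the dual: y* = (0, 0, 0, 2.5).
  dual value b^T y* = 22.5.
Strong duality: c^T x* = b^T y*. Confirmed.

22.5


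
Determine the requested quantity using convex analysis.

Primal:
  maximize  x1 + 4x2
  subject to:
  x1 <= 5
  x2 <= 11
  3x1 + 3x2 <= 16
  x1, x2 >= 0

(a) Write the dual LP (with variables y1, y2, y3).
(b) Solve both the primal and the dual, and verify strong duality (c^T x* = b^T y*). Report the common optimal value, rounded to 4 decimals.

The standard primal-dual pair for 'max c^T x s.t. A x <= b, x >= 0' is:
  Dual:  min b^T y  s.t.  A^T y >= c,  y >= 0.

So the dual LP is:
  minimize  5y1 + 11y2 + 16y3
  subject to:
    y1 + 3y3 >= 1
    y2 + 3y3 >= 4
    y1, y2, y3 >= 0

Solving the primal: x* = (0, 5.3333).
  primal value c^T x* = 21.3333.
Solving the dual: y* = (0, 0, 1.3333).
  dual value b^T y* = 21.3333.
Strong duality: c^T x* = b^T y*. Confirmed.

21.3333


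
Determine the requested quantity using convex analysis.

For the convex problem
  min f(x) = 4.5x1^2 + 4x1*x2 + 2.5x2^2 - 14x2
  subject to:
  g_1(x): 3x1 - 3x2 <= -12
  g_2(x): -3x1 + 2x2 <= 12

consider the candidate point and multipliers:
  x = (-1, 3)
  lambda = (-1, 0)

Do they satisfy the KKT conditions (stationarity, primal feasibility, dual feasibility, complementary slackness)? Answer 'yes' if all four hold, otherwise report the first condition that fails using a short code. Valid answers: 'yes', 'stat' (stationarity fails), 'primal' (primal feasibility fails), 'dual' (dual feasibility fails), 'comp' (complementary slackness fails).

Gradient of f: grad f(x) = Q x + c = (3, -3)
Constraint values g_i(x) = a_i^T x - b_i:
  g_1((-1, 3)) = 0
  g_2((-1, 3)) = -3
Stationarity residual: grad f(x) + sum_i lambda_i a_i = (0, 0)
  -> stationarity OK
Primal feasibility (all g_i <= 0): OK
Dual feasibility (all lambda_i >= 0): FAILS
Complementary slackness (lambda_i * g_i(x) = 0 for all i): OK

Verdict: the first failing condition is dual_feasibility -> dual.

dual


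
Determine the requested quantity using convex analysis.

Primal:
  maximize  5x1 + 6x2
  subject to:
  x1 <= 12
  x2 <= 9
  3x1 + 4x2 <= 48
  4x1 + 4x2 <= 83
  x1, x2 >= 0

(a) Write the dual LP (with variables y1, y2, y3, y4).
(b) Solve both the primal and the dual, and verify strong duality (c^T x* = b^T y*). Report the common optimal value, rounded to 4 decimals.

The standard primal-dual pair for 'max c^T x s.t. A x <= b, x >= 0' is:
  Dual:  min b^T y  s.t.  A^T y >= c,  y >= 0.

So the dual LP is:
  minimize  12y1 + 9y2 + 48y3 + 83y4
  subject to:
    y1 + 3y3 + 4y4 >= 5
    y2 + 4y3 + 4y4 >= 6
    y1, y2, y3, y4 >= 0

Solving the primal: x* = (12, 3).
  primal value c^T x* = 78.
Solving the dual: y* = (0.5, 0, 1.5, 0).
  dual value b^T y* = 78.
Strong duality: c^T x* = b^T y*. Confirmed.

78


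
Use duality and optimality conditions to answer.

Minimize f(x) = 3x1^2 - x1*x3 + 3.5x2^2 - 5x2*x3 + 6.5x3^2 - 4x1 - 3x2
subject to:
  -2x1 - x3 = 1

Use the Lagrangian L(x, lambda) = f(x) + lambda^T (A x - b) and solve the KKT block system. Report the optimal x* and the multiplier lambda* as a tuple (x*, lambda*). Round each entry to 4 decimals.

Form the Lagrangian:
  L(x, lambda) = (1/2) x^T Q x + c^T x + lambda^T (A x - b)
Stationarity (grad_x L = 0): Q x + c + A^T lambda = 0.
Primal feasibility: A x = b.

This gives the KKT block system:
  [ Q   A^T ] [ x     ]   [-c ]
  [ A    0  ] [ lambda ] = [ b ]

Solving the linear system:
  x*      = (-0.4222, 0.3174, -0.1557)
  lambda* = (-3.1886)
  f(x*)   = 1.9626

x* = (-0.4222, 0.3174, -0.1557), lambda* = (-3.1886)


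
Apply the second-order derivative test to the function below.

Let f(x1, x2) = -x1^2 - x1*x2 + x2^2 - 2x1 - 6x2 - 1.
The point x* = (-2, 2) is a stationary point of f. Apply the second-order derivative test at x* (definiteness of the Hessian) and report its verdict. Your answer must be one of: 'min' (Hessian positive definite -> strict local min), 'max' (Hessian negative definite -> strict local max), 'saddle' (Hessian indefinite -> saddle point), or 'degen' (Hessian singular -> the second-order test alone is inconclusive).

Compute the Hessian H = grad^2 f:
  H = [[-2, -1], [-1, 2]]
Verify stationarity: grad f(x*) = H x* + g = (0, 0).
Eigenvalues of H: -2.2361, 2.2361.
Eigenvalues have mixed signs, so H is indefinite -> x* is a saddle point.

saddle


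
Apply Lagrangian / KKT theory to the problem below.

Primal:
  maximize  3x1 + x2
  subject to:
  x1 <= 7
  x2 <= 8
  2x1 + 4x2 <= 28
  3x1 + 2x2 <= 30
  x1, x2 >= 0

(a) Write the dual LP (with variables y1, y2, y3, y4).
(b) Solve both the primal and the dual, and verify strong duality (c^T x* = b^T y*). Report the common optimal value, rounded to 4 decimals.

The standard primal-dual pair for 'max c^T x s.t. A x <= b, x >= 0' is:
  Dual:  min b^T y  s.t.  A^T y >= c,  y >= 0.

So the dual LP is:
  minimize  7y1 + 8y2 + 28y3 + 30y4
  subject to:
    y1 + 2y3 + 3y4 >= 3
    y2 + 4y3 + 2y4 >= 1
    y1, y2, y3, y4 >= 0

Solving the primal: x* = (7, 3.5).
  primal value c^T x* = 24.5.
Solving the dual: y* = (2.5, 0, 0.25, 0).
  dual value b^T y* = 24.5.
Strong duality: c^T x* = b^T y*. Confirmed.

24.5


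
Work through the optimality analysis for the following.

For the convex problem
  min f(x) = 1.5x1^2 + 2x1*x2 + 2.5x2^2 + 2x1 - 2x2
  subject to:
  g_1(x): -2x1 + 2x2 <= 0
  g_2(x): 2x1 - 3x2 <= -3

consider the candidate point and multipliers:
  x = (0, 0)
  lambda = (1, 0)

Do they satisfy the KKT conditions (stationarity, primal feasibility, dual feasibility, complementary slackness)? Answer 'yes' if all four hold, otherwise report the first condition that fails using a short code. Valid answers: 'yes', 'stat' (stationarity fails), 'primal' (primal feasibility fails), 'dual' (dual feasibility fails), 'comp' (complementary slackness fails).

Gradient of f: grad f(x) = Q x + c = (2, -2)
Constraint values g_i(x) = a_i^T x - b_i:
  g_1((0, 0)) = 0
  g_2((0, 0)) = 3
Stationarity residual: grad f(x) + sum_i lambda_i a_i = (0, 0)
  -> stationarity OK
Primal feasibility (all g_i <= 0): FAILS
Dual feasibility (all lambda_i >= 0): OK
Complementary slackness (lambda_i * g_i(x) = 0 for all i): OK

Verdict: the first failing condition is primal_feasibility -> primal.

primal


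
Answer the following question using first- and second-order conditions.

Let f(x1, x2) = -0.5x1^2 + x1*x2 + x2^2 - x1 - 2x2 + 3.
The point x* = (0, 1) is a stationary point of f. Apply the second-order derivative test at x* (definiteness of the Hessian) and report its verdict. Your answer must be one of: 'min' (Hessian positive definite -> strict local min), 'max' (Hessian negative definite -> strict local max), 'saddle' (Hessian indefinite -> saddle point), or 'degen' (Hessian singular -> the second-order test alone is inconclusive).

Compute the Hessian H = grad^2 f:
  H = [[-1, 1], [1, 2]]
Verify stationarity: grad f(x*) = H x* + g = (0, 0).
Eigenvalues of H: -1.3028, 2.3028.
Eigenvalues have mixed signs, so H is indefinite -> x* is a saddle point.

saddle


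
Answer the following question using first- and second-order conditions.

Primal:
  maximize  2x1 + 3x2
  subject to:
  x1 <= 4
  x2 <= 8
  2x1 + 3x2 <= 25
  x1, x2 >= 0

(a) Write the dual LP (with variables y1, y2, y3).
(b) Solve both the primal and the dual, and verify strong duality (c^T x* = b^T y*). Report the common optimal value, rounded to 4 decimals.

The standard primal-dual pair for 'max c^T x s.t. A x <= b, x >= 0' is:
  Dual:  min b^T y  s.t.  A^T y >= c,  y >= 0.

So the dual LP is:
  minimize  4y1 + 8y2 + 25y3
  subject to:
    y1 + 2y3 >= 2
    y2 + 3y3 >= 3
    y1, y2, y3 >= 0

Solving the primal: x* = (0.5, 8).
  primal value c^T x* = 25.
Solving the dual: y* = (0, 0, 1).
  dual value b^T y* = 25.
Strong duality: c^T x* = b^T y*. Confirmed.

25


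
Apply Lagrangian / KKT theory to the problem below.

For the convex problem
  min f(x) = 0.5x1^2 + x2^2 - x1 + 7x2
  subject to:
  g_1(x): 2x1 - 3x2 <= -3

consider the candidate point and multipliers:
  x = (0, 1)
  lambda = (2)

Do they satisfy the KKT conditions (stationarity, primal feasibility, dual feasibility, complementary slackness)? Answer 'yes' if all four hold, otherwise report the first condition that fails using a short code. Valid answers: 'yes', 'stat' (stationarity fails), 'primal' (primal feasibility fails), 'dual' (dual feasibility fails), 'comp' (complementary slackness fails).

Gradient of f: grad f(x) = Q x + c = (-1, 9)
Constraint values g_i(x) = a_i^T x - b_i:
  g_1((0, 1)) = 0
Stationarity residual: grad f(x) + sum_i lambda_i a_i = (3, 3)
  -> stationarity FAILS
Primal feasibility (all g_i <= 0): OK
Dual feasibility (all lambda_i >= 0): OK
Complementary slackness (lambda_i * g_i(x) = 0 for all i): OK

Verdict: the first failing condition is stationarity -> stat.

stat
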